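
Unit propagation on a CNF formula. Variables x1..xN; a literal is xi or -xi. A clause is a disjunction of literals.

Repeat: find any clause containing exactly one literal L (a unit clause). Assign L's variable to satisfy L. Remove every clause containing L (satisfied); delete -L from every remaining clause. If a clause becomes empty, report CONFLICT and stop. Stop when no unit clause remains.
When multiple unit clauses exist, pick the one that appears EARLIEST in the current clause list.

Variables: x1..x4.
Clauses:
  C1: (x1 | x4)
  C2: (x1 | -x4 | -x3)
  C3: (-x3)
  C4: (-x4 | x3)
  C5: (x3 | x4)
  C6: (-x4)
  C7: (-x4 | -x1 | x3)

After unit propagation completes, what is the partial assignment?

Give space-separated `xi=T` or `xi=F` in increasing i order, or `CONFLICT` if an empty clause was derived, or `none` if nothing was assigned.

Answer: CONFLICT

Derivation:
unit clause [-3] forces x3=F; simplify:
  drop 3 from [-4, 3] -> [-4]
  drop 3 from [3, 4] -> [4]
  drop 3 from [-4, -1, 3] -> [-4, -1]
  satisfied 2 clause(s); 5 remain; assigned so far: [3]
unit clause [-4] forces x4=F; simplify:
  drop 4 from [1, 4] -> [1]
  drop 4 from [4] -> [] (empty!)
  satisfied 3 clause(s); 2 remain; assigned so far: [3, 4]
CONFLICT (empty clause)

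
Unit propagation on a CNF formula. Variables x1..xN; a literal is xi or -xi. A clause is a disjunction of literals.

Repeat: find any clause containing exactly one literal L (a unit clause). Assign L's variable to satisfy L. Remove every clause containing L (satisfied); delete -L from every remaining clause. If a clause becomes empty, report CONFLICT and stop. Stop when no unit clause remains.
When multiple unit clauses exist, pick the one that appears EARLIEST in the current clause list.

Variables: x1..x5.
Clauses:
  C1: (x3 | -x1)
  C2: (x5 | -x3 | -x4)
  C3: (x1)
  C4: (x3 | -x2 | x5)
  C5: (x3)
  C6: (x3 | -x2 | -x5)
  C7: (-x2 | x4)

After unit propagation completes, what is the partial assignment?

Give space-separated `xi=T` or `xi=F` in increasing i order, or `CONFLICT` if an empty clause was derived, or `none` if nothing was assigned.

Answer: x1=T x3=T

Derivation:
unit clause [1] forces x1=T; simplify:
  drop -1 from [3, -1] -> [3]
  satisfied 1 clause(s); 6 remain; assigned so far: [1]
unit clause [3] forces x3=T; simplify:
  drop -3 from [5, -3, -4] -> [5, -4]
  satisfied 4 clause(s); 2 remain; assigned so far: [1, 3]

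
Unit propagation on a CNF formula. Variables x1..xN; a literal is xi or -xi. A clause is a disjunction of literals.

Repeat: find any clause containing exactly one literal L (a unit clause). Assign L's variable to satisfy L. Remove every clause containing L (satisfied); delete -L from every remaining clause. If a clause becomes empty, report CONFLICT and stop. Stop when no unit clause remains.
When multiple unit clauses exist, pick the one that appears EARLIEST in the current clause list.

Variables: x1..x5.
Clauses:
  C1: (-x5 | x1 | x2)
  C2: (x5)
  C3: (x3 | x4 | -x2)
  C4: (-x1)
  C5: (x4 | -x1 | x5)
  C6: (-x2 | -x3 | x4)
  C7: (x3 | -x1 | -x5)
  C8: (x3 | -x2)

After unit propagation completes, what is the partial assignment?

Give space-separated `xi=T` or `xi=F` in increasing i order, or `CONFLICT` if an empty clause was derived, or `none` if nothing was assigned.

unit clause [5] forces x5=T; simplify:
  drop -5 from [-5, 1, 2] -> [1, 2]
  drop -5 from [3, -1, -5] -> [3, -1]
  satisfied 2 clause(s); 6 remain; assigned so far: [5]
unit clause [-1] forces x1=F; simplify:
  drop 1 from [1, 2] -> [2]
  satisfied 2 clause(s); 4 remain; assigned so far: [1, 5]
unit clause [2] forces x2=T; simplify:
  drop -2 from [3, 4, -2] -> [3, 4]
  drop -2 from [-2, -3, 4] -> [-3, 4]
  drop -2 from [3, -2] -> [3]
  satisfied 1 clause(s); 3 remain; assigned so far: [1, 2, 5]
unit clause [3] forces x3=T; simplify:
  drop -3 from [-3, 4] -> [4]
  satisfied 2 clause(s); 1 remain; assigned so far: [1, 2, 3, 5]
unit clause [4] forces x4=T; simplify:
  satisfied 1 clause(s); 0 remain; assigned so far: [1, 2, 3, 4, 5]

Answer: x1=F x2=T x3=T x4=T x5=T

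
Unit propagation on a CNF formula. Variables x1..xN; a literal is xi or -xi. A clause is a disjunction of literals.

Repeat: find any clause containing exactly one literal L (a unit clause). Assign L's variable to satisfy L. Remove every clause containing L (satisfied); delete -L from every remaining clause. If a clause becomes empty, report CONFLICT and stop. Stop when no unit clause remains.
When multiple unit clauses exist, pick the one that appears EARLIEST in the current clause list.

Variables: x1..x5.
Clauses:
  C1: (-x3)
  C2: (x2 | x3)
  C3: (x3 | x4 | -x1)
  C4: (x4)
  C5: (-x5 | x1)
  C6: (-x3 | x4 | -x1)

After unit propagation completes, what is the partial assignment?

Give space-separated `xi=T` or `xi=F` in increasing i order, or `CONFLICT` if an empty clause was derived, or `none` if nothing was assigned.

unit clause [-3] forces x3=F; simplify:
  drop 3 from [2, 3] -> [2]
  drop 3 from [3, 4, -1] -> [4, -1]
  satisfied 2 clause(s); 4 remain; assigned so far: [3]
unit clause [2] forces x2=T; simplify:
  satisfied 1 clause(s); 3 remain; assigned so far: [2, 3]
unit clause [4] forces x4=T; simplify:
  satisfied 2 clause(s); 1 remain; assigned so far: [2, 3, 4]

Answer: x2=T x3=F x4=T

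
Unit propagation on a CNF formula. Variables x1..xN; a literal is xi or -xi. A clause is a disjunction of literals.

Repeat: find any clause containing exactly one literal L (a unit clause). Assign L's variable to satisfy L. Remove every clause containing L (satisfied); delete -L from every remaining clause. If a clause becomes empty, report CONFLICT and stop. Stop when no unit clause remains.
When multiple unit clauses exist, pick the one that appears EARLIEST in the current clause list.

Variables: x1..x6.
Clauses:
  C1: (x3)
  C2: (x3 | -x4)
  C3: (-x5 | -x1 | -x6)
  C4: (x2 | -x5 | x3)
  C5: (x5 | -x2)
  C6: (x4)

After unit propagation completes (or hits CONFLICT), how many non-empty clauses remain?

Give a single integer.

unit clause [3] forces x3=T; simplify:
  satisfied 3 clause(s); 3 remain; assigned so far: [3]
unit clause [4] forces x4=T; simplify:
  satisfied 1 clause(s); 2 remain; assigned so far: [3, 4]

Answer: 2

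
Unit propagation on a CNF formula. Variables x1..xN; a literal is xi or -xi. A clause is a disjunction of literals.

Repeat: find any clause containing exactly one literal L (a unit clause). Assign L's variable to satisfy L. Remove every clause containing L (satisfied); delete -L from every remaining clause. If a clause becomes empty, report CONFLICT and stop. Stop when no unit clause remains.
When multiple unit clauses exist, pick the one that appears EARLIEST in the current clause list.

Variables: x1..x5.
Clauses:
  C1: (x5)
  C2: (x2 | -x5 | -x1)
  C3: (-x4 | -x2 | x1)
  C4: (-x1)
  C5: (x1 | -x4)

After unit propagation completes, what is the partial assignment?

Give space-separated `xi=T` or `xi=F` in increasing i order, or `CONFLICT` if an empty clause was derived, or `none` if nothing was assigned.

Answer: x1=F x4=F x5=T

Derivation:
unit clause [5] forces x5=T; simplify:
  drop -5 from [2, -5, -1] -> [2, -1]
  satisfied 1 clause(s); 4 remain; assigned so far: [5]
unit clause [-1] forces x1=F; simplify:
  drop 1 from [-4, -2, 1] -> [-4, -2]
  drop 1 from [1, -4] -> [-4]
  satisfied 2 clause(s); 2 remain; assigned so far: [1, 5]
unit clause [-4] forces x4=F; simplify:
  satisfied 2 clause(s); 0 remain; assigned so far: [1, 4, 5]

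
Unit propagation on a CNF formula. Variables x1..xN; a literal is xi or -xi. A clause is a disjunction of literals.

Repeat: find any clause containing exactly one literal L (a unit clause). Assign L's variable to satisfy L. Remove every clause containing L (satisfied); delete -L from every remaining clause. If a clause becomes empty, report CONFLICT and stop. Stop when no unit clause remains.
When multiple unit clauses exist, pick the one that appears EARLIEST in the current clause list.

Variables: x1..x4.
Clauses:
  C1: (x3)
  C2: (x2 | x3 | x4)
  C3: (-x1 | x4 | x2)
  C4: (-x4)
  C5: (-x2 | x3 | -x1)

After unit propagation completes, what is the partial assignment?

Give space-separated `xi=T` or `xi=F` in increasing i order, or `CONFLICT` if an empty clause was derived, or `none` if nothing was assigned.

unit clause [3] forces x3=T; simplify:
  satisfied 3 clause(s); 2 remain; assigned so far: [3]
unit clause [-4] forces x4=F; simplify:
  drop 4 from [-1, 4, 2] -> [-1, 2]
  satisfied 1 clause(s); 1 remain; assigned so far: [3, 4]

Answer: x3=T x4=F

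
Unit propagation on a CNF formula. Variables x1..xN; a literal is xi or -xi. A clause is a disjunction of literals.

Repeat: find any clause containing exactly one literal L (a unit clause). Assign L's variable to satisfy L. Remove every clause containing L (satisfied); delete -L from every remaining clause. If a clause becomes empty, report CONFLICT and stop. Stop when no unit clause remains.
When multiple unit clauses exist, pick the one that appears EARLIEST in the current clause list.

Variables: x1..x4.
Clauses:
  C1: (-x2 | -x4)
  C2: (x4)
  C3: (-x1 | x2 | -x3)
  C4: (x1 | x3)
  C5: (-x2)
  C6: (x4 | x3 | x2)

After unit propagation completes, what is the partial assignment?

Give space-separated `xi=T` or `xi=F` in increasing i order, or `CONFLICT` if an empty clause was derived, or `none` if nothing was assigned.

Answer: x2=F x4=T

Derivation:
unit clause [4] forces x4=T; simplify:
  drop -4 from [-2, -4] -> [-2]
  satisfied 2 clause(s); 4 remain; assigned so far: [4]
unit clause [-2] forces x2=F; simplify:
  drop 2 from [-1, 2, -3] -> [-1, -3]
  satisfied 2 clause(s); 2 remain; assigned so far: [2, 4]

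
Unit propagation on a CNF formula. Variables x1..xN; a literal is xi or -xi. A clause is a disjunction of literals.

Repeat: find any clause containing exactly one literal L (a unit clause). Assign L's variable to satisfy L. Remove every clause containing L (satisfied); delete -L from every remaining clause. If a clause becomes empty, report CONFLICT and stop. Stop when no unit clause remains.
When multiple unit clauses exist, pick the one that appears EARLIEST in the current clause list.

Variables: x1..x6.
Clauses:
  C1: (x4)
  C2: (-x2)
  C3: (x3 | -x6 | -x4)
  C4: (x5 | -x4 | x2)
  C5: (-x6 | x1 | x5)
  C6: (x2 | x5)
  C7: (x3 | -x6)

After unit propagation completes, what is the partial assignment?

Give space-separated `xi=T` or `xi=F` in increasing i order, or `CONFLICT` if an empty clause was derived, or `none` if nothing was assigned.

Answer: x2=F x4=T x5=T

Derivation:
unit clause [4] forces x4=T; simplify:
  drop -4 from [3, -6, -4] -> [3, -6]
  drop -4 from [5, -4, 2] -> [5, 2]
  satisfied 1 clause(s); 6 remain; assigned so far: [4]
unit clause [-2] forces x2=F; simplify:
  drop 2 from [5, 2] -> [5]
  drop 2 from [2, 5] -> [5]
  satisfied 1 clause(s); 5 remain; assigned so far: [2, 4]
unit clause [5] forces x5=T; simplify:
  satisfied 3 clause(s); 2 remain; assigned so far: [2, 4, 5]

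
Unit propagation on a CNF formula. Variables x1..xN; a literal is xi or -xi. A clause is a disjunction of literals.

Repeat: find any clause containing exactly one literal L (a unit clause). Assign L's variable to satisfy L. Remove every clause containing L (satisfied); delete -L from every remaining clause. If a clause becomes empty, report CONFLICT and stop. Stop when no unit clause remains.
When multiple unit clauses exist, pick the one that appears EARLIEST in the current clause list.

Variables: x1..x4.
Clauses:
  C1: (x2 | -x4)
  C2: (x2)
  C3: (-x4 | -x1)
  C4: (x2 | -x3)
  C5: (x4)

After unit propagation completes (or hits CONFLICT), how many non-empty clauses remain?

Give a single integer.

Answer: 0

Derivation:
unit clause [2] forces x2=T; simplify:
  satisfied 3 clause(s); 2 remain; assigned so far: [2]
unit clause [4] forces x4=T; simplify:
  drop -4 from [-4, -1] -> [-1]
  satisfied 1 clause(s); 1 remain; assigned so far: [2, 4]
unit clause [-1] forces x1=F; simplify:
  satisfied 1 clause(s); 0 remain; assigned so far: [1, 2, 4]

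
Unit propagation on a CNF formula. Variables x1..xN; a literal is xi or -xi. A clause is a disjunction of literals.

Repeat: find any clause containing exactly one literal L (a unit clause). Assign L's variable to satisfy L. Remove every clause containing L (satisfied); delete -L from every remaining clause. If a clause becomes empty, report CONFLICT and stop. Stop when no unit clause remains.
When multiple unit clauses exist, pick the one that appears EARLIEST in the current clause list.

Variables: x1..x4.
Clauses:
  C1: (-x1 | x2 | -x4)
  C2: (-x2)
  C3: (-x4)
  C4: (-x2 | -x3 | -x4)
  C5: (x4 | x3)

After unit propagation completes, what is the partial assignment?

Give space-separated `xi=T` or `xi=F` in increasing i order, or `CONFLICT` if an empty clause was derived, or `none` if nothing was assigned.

Answer: x2=F x3=T x4=F

Derivation:
unit clause [-2] forces x2=F; simplify:
  drop 2 from [-1, 2, -4] -> [-1, -4]
  satisfied 2 clause(s); 3 remain; assigned so far: [2]
unit clause [-4] forces x4=F; simplify:
  drop 4 from [4, 3] -> [3]
  satisfied 2 clause(s); 1 remain; assigned so far: [2, 4]
unit clause [3] forces x3=T; simplify:
  satisfied 1 clause(s); 0 remain; assigned so far: [2, 3, 4]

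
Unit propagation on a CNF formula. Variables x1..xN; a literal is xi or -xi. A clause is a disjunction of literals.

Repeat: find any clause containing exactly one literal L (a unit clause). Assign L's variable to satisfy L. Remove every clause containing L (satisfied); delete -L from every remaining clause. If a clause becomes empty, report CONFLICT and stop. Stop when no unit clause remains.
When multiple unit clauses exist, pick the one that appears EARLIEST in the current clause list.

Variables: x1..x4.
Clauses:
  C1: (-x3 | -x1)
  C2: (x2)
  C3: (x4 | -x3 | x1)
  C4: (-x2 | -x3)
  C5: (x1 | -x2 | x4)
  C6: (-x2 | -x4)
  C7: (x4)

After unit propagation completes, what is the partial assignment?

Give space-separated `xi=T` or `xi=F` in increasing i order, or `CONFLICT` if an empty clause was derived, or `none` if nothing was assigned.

unit clause [2] forces x2=T; simplify:
  drop -2 from [-2, -3] -> [-3]
  drop -2 from [1, -2, 4] -> [1, 4]
  drop -2 from [-2, -4] -> [-4]
  satisfied 1 clause(s); 6 remain; assigned so far: [2]
unit clause [-3] forces x3=F; simplify:
  satisfied 3 clause(s); 3 remain; assigned so far: [2, 3]
unit clause [-4] forces x4=F; simplify:
  drop 4 from [1, 4] -> [1]
  drop 4 from [4] -> [] (empty!)
  satisfied 1 clause(s); 2 remain; assigned so far: [2, 3, 4]
CONFLICT (empty clause)

Answer: CONFLICT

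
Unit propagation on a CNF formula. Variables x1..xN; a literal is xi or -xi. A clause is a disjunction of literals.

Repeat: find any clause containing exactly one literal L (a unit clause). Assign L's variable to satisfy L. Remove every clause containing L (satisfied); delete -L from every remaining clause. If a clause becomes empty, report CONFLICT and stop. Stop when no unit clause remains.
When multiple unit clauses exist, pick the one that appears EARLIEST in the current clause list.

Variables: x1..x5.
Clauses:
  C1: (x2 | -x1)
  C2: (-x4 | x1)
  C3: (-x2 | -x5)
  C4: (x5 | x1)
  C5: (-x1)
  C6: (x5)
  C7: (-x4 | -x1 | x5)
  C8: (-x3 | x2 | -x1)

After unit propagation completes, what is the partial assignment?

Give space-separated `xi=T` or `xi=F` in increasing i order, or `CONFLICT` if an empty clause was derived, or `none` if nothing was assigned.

Answer: x1=F x2=F x4=F x5=T

Derivation:
unit clause [-1] forces x1=F; simplify:
  drop 1 from [-4, 1] -> [-4]
  drop 1 from [5, 1] -> [5]
  satisfied 4 clause(s); 4 remain; assigned so far: [1]
unit clause [-4] forces x4=F; simplify:
  satisfied 1 clause(s); 3 remain; assigned so far: [1, 4]
unit clause [5] forces x5=T; simplify:
  drop -5 from [-2, -5] -> [-2]
  satisfied 2 clause(s); 1 remain; assigned so far: [1, 4, 5]
unit clause [-2] forces x2=F; simplify:
  satisfied 1 clause(s); 0 remain; assigned so far: [1, 2, 4, 5]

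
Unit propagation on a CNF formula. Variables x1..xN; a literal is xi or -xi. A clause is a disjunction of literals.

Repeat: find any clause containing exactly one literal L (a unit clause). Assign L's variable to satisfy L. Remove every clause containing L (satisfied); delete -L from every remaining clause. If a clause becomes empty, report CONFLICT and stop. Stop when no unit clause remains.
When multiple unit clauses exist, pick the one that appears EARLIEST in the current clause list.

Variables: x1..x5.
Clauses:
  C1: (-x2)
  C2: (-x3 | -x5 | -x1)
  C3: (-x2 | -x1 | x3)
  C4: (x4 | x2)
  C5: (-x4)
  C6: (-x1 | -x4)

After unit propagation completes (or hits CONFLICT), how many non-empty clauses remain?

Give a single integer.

Answer: 2

Derivation:
unit clause [-2] forces x2=F; simplify:
  drop 2 from [4, 2] -> [4]
  satisfied 2 clause(s); 4 remain; assigned so far: [2]
unit clause [4] forces x4=T; simplify:
  drop -4 from [-4] -> [] (empty!)
  drop -4 from [-1, -4] -> [-1]
  satisfied 1 clause(s); 3 remain; assigned so far: [2, 4]
CONFLICT (empty clause)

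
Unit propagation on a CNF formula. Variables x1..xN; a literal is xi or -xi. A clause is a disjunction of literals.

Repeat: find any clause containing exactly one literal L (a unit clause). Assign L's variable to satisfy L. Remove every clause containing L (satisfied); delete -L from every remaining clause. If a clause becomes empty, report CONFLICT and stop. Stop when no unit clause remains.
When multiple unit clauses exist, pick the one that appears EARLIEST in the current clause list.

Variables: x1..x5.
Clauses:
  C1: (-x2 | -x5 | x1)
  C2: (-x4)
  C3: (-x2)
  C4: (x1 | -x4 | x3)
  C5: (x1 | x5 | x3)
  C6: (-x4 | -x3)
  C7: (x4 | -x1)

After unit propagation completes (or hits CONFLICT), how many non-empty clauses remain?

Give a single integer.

unit clause [-4] forces x4=F; simplify:
  drop 4 from [4, -1] -> [-1]
  satisfied 3 clause(s); 4 remain; assigned so far: [4]
unit clause [-2] forces x2=F; simplify:
  satisfied 2 clause(s); 2 remain; assigned so far: [2, 4]
unit clause [-1] forces x1=F; simplify:
  drop 1 from [1, 5, 3] -> [5, 3]
  satisfied 1 clause(s); 1 remain; assigned so far: [1, 2, 4]

Answer: 1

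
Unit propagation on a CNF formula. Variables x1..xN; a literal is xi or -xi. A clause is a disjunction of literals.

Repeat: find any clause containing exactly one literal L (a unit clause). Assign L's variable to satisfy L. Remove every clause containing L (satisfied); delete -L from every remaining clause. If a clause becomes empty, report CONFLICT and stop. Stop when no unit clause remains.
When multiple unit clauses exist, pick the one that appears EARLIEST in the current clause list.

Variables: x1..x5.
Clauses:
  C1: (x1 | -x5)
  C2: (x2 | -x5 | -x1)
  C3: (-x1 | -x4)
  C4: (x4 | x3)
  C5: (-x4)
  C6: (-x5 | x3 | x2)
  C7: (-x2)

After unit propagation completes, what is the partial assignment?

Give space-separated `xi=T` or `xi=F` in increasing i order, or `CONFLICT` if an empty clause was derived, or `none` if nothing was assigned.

Answer: x2=F x3=T x4=F

Derivation:
unit clause [-4] forces x4=F; simplify:
  drop 4 from [4, 3] -> [3]
  satisfied 2 clause(s); 5 remain; assigned so far: [4]
unit clause [3] forces x3=T; simplify:
  satisfied 2 clause(s); 3 remain; assigned so far: [3, 4]
unit clause [-2] forces x2=F; simplify:
  drop 2 from [2, -5, -1] -> [-5, -1]
  satisfied 1 clause(s); 2 remain; assigned so far: [2, 3, 4]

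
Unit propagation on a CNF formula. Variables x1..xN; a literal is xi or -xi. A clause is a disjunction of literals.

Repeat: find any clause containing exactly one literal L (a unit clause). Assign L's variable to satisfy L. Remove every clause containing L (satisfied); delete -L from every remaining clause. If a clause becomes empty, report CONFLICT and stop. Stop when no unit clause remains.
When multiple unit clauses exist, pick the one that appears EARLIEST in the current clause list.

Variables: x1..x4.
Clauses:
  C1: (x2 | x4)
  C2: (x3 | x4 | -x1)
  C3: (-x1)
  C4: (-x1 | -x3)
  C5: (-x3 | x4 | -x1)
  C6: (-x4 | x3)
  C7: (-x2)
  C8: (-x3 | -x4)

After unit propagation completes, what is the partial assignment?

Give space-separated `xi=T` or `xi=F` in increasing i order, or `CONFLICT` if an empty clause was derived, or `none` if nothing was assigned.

unit clause [-1] forces x1=F; simplify:
  satisfied 4 clause(s); 4 remain; assigned so far: [1]
unit clause [-2] forces x2=F; simplify:
  drop 2 from [2, 4] -> [4]
  satisfied 1 clause(s); 3 remain; assigned so far: [1, 2]
unit clause [4] forces x4=T; simplify:
  drop -4 from [-4, 3] -> [3]
  drop -4 from [-3, -4] -> [-3]
  satisfied 1 clause(s); 2 remain; assigned so far: [1, 2, 4]
unit clause [3] forces x3=T; simplify:
  drop -3 from [-3] -> [] (empty!)
  satisfied 1 clause(s); 1 remain; assigned so far: [1, 2, 3, 4]
CONFLICT (empty clause)

Answer: CONFLICT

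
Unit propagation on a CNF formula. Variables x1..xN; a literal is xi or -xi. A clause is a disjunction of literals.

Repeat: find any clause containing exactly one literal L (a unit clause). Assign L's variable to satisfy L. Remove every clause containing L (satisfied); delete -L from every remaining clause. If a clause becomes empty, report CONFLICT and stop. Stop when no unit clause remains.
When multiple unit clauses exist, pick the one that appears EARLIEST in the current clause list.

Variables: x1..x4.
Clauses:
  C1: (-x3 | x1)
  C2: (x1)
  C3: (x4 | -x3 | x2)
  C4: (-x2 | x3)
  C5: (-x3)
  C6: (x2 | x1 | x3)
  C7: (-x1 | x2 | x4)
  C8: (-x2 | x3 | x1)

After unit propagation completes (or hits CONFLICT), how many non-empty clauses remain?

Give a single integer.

Answer: 0

Derivation:
unit clause [1] forces x1=T; simplify:
  drop -1 from [-1, 2, 4] -> [2, 4]
  satisfied 4 clause(s); 4 remain; assigned so far: [1]
unit clause [-3] forces x3=F; simplify:
  drop 3 from [-2, 3] -> [-2]
  satisfied 2 clause(s); 2 remain; assigned so far: [1, 3]
unit clause [-2] forces x2=F; simplify:
  drop 2 from [2, 4] -> [4]
  satisfied 1 clause(s); 1 remain; assigned so far: [1, 2, 3]
unit clause [4] forces x4=T; simplify:
  satisfied 1 clause(s); 0 remain; assigned so far: [1, 2, 3, 4]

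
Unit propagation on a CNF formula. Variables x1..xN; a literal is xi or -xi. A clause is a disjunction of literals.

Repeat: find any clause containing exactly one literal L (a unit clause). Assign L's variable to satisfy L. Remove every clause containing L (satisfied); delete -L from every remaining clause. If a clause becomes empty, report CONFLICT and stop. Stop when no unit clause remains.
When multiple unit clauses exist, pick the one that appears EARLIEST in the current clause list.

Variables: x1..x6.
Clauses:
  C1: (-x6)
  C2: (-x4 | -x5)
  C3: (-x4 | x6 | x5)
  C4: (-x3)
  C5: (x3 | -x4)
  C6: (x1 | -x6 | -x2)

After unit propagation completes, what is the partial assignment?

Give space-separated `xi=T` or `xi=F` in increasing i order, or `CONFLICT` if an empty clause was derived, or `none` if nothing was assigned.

unit clause [-6] forces x6=F; simplify:
  drop 6 from [-4, 6, 5] -> [-4, 5]
  satisfied 2 clause(s); 4 remain; assigned so far: [6]
unit clause [-3] forces x3=F; simplify:
  drop 3 from [3, -4] -> [-4]
  satisfied 1 clause(s); 3 remain; assigned so far: [3, 6]
unit clause [-4] forces x4=F; simplify:
  satisfied 3 clause(s); 0 remain; assigned so far: [3, 4, 6]

Answer: x3=F x4=F x6=F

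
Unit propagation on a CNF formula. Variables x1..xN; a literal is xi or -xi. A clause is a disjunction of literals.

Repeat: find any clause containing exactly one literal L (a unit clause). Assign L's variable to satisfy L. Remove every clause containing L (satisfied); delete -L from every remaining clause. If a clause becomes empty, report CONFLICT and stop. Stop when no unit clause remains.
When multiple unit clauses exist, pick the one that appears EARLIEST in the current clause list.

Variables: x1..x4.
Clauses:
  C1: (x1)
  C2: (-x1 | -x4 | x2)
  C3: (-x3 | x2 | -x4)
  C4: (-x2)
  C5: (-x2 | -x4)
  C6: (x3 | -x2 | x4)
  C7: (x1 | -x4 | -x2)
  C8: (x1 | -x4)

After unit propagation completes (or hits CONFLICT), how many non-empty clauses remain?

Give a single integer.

unit clause [1] forces x1=T; simplify:
  drop -1 from [-1, -4, 2] -> [-4, 2]
  satisfied 3 clause(s); 5 remain; assigned so far: [1]
unit clause [-2] forces x2=F; simplify:
  drop 2 from [-4, 2] -> [-4]
  drop 2 from [-3, 2, -4] -> [-3, -4]
  satisfied 3 clause(s); 2 remain; assigned so far: [1, 2]
unit clause [-4] forces x4=F; simplify:
  satisfied 2 clause(s); 0 remain; assigned so far: [1, 2, 4]

Answer: 0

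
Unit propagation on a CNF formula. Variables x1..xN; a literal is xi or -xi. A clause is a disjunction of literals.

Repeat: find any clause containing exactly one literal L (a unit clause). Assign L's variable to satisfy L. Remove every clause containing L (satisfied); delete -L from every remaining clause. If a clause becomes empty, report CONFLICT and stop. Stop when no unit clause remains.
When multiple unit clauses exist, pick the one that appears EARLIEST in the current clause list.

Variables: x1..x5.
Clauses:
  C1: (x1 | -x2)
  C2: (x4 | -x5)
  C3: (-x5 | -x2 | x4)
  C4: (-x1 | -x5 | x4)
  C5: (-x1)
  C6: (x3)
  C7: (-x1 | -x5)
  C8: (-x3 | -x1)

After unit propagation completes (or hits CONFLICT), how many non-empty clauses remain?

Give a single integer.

Answer: 1

Derivation:
unit clause [-1] forces x1=F; simplify:
  drop 1 from [1, -2] -> [-2]
  satisfied 4 clause(s); 4 remain; assigned so far: [1]
unit clause [-2] forces x2=F; simplify:
  satisfied 2 clause(s); 2 remain; assigned so far: [1, 2]
unit clause [3] forces x3=T; simplify:
  satisfied 1 clause(s); 1 remain; assigned so far: [1, 2, 3]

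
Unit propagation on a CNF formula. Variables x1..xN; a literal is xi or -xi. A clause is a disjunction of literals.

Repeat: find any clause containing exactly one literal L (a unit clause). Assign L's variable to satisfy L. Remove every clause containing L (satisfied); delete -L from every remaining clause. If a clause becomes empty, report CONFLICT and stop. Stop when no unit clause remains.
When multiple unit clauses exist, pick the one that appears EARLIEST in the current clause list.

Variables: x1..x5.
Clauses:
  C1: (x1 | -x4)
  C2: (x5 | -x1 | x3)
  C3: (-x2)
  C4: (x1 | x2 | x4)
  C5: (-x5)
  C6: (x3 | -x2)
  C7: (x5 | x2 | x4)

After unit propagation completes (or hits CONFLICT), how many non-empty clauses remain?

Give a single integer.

unit clause [-2] forces x2=F; simplify:
  drop 2 from [1, 2, 4] -> [1, 4]
  drop 2 from [5, 2, 4] -> [5, 4]
  satisfied 2 clause(s); 5 remain; assigned so far: [2]
unit clause [-5] forces x5=F; simplify:
  drop 5 from [5, -1, 3] -> [-1, 3]
  drop 5 from [5, 4] -> [4]
  satisfied 1 clause(s); 4 remain; assigned so far: [2, 5]
unit clause [4] forces x4=T; simplify:
  drop -4 from [1, -4] -> [1]
  satisfied 2 clause(s); 2 remain; assigned so far: [2, 4, 5]
unit clause [1] forces x1=T; simplify:
  drop -1 from [-1, 3] -> [3]
  satisfied 1 clause(s); 1 remain; assigned so far: [1, 2, 4, 5]
unit clause [3] forces x3=T; simplify:
  satisfied 1 clause(s); 0 remain; assigned so far: [1, 2, 3, 4, 5]

Answer: 0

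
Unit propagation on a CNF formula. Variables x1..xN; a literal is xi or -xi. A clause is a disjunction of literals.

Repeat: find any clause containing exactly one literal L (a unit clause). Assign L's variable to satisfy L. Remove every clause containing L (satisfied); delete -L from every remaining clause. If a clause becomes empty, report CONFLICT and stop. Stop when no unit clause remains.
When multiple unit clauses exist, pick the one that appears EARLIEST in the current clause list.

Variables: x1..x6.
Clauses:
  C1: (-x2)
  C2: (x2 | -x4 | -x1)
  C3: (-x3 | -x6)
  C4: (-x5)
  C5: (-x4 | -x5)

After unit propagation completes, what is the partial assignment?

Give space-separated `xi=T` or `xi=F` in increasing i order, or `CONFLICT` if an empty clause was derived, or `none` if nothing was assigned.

Answer: x2=F x5=F

Derivation:
unit clause [-2] forces x2=F; simplify:
  drop 2 from [2, -4, -1] -> [-4, -1]
  satisfied 1 clause(s); 4 remain; assigned so far: [2]
unit clause [-5] forces x5=F; simplify:
  satisfied 2 clause(s); 2 remain; assigned so far: [2, 5]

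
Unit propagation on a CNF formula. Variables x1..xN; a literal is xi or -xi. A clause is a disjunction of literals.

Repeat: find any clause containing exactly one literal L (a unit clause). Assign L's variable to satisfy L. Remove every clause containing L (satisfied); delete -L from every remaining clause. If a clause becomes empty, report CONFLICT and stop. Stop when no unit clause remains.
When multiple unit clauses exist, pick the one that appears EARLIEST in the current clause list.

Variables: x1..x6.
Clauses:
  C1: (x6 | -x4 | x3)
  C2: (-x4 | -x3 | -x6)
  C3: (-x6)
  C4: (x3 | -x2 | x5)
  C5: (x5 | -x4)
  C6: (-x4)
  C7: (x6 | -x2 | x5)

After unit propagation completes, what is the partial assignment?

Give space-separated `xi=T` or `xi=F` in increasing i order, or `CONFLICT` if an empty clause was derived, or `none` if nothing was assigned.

unit clause [-6] forces x6=F; simplify:
  drop 6 from [6, -4, 3] -> [-4, 3]
  drop 6 from [6, -2, 5] -> [-2, 5]
  satisfied 2 clause(s); 5 remain; assigned so far: [6]
unit clause [-4] forces x4=F; simplify:
  satisfied 3 clause(s); 2 remain; assigned so far: [4, 6]

Answer: x4=F x6=F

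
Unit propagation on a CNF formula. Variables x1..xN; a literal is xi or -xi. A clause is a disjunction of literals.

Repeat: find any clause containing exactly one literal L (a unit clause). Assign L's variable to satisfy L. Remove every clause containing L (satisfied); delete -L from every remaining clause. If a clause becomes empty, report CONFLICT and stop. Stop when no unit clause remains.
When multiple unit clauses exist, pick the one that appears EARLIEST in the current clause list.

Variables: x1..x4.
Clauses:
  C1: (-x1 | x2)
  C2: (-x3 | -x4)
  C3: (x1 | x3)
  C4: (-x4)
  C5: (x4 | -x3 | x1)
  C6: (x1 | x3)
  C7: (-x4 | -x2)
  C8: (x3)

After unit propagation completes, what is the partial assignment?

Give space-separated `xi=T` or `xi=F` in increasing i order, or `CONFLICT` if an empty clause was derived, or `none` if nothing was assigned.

unit clause [-4] forces x4=F; simplify:
  drop 4 from [4, -3, 1] -> [-3, 1]
  satisfied 3 clause(s); 5 remain; assigned so far: [4]
unit clause [3] forces x3=T; simplify:
  drop -3 from [-3, 1] -> [1]
  satisfied 3 clause(s); 2 remain; assigned so far: [3, 4]
unit clause [1] forces x1=T; simplify:
  drop -1 from [-1, 2] -> [2]
  satisfied 1 clause(s); 1 remain; assigned so far: [1, 3, 4]
unit clause [2] forces x2=T; simplify:
  satisfied 1 clause(s); 0 remain; assigned so far: [1, 2, 3, 4]

Answer: x1=T x2=T x3=T x4=F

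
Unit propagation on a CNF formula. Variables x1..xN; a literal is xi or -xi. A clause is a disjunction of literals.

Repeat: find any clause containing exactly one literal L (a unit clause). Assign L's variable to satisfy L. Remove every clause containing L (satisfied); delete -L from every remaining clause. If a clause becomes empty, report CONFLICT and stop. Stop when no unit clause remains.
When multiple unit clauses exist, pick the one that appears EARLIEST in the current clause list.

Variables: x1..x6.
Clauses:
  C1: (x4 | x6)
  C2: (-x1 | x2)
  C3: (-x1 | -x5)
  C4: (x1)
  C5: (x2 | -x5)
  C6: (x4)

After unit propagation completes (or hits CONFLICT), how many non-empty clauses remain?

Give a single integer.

unit clause [1] forces x1=T; simplify:
  drop -1 from [-1, 2] -> [2]
  drop -1 from [-1, -5] -> [-5]
  satisfied 1 clause(s); 5 remain; assigned so far: [1]
unit clause [2] forces x2=T; simplify:
  satisfied 2 clause(s); 3 remain; assigned so far: [1, 2]
unit clause [-5] forces x5=F; simplify:
  satisfied 1 clause(s); 2 remain; assigned so far: [1, 2, 5]
unit clause [4] forces x4=T; simplify:
  satisfied 2 clause(s); 0 remain; assigned so far: [1, 2, 4, 5]

Answer: 0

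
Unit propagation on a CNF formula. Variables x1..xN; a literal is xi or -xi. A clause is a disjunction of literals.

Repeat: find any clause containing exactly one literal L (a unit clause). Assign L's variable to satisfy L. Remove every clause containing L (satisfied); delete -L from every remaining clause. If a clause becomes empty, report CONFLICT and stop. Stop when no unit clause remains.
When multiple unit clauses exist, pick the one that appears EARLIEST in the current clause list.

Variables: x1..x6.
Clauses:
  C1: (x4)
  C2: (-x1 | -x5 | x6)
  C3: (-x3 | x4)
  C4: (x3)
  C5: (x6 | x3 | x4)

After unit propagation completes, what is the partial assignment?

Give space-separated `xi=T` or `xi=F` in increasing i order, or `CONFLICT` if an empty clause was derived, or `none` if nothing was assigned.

Answer: x3=T x4=T

Derivation:
unit clause [4] forces x4=T; simplify:
  satisfied 3 clause(s); 2 remain; assigned so far: [4]
unit clause [3] forces x3=T; simplify:
  satisfied 1 clause(s); 1 remain; assigned so far: [3, 4]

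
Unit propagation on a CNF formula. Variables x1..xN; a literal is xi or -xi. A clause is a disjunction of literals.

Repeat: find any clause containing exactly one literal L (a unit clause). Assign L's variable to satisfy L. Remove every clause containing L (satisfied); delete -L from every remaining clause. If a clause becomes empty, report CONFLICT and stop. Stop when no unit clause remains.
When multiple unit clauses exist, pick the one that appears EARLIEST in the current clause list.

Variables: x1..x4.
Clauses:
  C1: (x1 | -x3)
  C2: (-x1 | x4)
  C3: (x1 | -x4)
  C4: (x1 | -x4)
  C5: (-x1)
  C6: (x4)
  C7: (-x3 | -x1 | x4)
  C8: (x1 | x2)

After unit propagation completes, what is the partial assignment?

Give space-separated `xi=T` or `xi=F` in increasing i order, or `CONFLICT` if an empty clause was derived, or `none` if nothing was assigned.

Answer: CONFLICT

Derivation:
unit clause [-1] forces x1=F; simplify:
  drop 1 from [1, -3] -> [-3]
  drop 1 from [1, -4] -> [-4]
  drop 1 from [1, -4] -> [-4]
  drop 1 from [1, 2] -> [2]
  satisfied 3 clause(s); 5 remain; assigned so far: [1]
unit clause [-3] forces x3=F; simplify:
  satisfied 1 clause(s); 4 remain; assigned so far: [1, 3]
unit clause [-4] forces x4=F; simplify:
  drop 4 from [4] -> [] (empty!)
  satisfied 2 clause(s); 2 remain; assigned so far: [1, 3, 4]
CONFLICT (empty clause)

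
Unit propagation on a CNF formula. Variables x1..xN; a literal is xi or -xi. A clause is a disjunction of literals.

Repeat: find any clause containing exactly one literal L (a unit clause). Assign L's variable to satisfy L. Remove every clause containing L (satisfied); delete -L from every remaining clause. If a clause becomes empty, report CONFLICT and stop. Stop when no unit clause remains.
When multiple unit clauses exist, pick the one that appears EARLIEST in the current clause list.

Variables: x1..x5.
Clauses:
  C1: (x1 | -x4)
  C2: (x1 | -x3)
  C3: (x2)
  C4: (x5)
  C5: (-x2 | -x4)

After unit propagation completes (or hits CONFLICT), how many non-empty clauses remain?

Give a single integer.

Answer: 1

Derivation:
unit clause [2] forces x2=T; simplify:
  drop -2 from [-2, -4] -> [-4]
  satisfied 1 clause(s); 4 remain; assigned so far: [2]
unit clause [5] forces x5=T; simplify:
  satisfied 1 clause(s); 3 remain; assigned so far: [2, 5]
unit clause [-4] forces x4=F; simplify:
  satisfied 2 clause(s); 1 remain; assigned so far: [2, 4, 5]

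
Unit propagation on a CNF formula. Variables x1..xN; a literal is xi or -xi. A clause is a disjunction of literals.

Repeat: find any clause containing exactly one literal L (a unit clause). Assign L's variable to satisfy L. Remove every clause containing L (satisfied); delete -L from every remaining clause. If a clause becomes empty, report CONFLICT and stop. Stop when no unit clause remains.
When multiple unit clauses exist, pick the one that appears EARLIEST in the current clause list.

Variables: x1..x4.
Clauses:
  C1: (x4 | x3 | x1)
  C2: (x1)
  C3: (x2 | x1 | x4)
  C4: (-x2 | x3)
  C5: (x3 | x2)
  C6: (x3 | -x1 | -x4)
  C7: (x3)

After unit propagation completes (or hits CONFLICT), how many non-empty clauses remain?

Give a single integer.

unit clause [1] forces x1=T; simplify:
  drop -1 from [3, -1, -4] -> [3, -4]
  satisfied 3 clause(s); 4 remain; assigned so far: [1]
unit clause [3] forces x3=T; simplify:
  satisfied 4 clause(s); 0 remain; assigned so far: [1, 3]

Answer: 0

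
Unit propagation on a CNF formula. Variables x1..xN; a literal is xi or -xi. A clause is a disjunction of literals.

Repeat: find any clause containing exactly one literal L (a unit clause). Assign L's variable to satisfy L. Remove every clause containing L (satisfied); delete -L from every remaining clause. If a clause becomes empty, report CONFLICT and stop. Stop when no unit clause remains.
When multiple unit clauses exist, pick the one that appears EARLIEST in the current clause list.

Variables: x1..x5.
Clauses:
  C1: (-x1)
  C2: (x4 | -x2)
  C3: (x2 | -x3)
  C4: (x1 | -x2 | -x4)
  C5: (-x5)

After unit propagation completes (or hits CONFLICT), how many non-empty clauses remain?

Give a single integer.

unit clause [-1] forces x1=F; simplify:
  drop 1 from [1, -2, -4] -> [-2, -4]
  satisfied 1 clause(s); 4 remain; assigned so far: [1]
unit clause [-5] forces x5=F; simplify:
  satisfied 1 clause(s); 3 remain; assigned so far: [1, 5]

Answer: 3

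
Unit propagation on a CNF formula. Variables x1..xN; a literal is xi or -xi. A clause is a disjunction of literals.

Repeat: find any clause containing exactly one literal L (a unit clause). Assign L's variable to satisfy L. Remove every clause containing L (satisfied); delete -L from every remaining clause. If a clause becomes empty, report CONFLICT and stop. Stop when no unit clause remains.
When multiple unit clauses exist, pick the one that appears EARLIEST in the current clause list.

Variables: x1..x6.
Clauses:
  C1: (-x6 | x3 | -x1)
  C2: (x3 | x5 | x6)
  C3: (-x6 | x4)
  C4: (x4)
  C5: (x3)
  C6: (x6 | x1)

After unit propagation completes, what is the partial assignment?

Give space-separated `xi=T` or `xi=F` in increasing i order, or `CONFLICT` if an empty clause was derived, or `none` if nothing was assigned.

Answer: x3=T x4=T

Derivation:
unit clause [4] forces x4=T; simplify:
  satisfied 2 clause(s); 4 remain; assigned so far: [4]
unit clause [3] forces x3=T; simplify:
  satisfied 3 clause(s); 1 remain; assigned so far: [3, 4]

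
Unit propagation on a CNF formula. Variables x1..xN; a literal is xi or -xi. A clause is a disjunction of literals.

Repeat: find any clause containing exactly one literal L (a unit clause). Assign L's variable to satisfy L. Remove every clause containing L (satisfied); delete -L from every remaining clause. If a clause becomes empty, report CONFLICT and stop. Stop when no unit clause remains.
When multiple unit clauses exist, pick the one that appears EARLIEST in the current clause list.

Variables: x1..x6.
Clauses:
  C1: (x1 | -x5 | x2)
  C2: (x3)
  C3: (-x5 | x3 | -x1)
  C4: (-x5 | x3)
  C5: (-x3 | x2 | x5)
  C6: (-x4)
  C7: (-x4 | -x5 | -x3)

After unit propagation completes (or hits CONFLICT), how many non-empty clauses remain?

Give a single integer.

Answer: 2

Derivation:
unit clause [3] forces x3=T; simplify:
  drop -3 from [-3, 2, 5] -> [2, 5]
  drop -3 from [-4, -5, -3] -> [-4, -5]
  satisfied 3 clause(s); 4 remain; assigned so far: [3]
unit clause [-4] forces x4=F; simplify:
  satisfied 2 clause(s); 2 remain; assigned so far: [3, 4]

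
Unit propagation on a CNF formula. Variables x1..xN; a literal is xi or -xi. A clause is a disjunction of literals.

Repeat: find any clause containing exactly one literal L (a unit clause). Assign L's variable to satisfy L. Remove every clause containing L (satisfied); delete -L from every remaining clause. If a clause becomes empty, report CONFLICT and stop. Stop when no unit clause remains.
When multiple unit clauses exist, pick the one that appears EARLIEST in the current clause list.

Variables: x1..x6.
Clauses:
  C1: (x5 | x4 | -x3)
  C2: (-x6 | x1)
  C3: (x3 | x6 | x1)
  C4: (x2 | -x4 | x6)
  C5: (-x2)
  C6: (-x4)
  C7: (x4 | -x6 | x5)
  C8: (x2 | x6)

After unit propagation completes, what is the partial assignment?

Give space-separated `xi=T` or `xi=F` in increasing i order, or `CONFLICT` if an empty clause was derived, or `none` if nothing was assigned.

Answer: x1=T x2=F x4=F x5=T x6=T

Derivation:
unit clause [-2] forces x2=F; simplify:
  drop 2 from [2, -4, 6] -> [-4, 6]
  drop 2 from [2, 6] -> [6]
  satisfied 1 clause(s); 7 remain; assigned so far: [2]
unit clause [-4] forces x4=F; simplify:
  drop 4 from [5, 4, -3] -> [5, -3]
  drop 4 from [4, -6, 5] -> [-6, 5]
  satisfied 2 clause(s); 5 remain; assigned so far: [2, 4]
unit clause [6] forces x6=T; simplify:
  drop -6 from [-6, 1] -> [1]
  drop -6 from [-6, 5] -> [5]
  satisfied 2 clause(s); 3 remain; assigned so far: [2, 4, 6]
unit clause [1] forces x1=T; simplify:
  satisfied 1 clause(s); 2 remain; assigned so far: [1, 2, 4, 6]
unit clause [5] forces x5=T; simplify:
  satisfied 2 clause(s); 0 remain; assigned so far: [1, 2, 4, 5, 6]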